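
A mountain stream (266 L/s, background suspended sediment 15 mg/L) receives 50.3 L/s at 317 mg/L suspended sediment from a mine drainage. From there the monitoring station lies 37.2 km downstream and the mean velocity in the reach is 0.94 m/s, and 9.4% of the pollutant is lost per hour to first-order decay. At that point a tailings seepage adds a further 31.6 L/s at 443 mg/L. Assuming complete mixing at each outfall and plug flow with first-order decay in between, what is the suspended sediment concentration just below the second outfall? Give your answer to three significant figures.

59.6 mg/L

Conservation of mass: C = (266.0·15.00 + 50.30·317.0) / 316.3 = 19940/316.3 = 63.03 mg/L; combined flow 316.3 L/s.
Travel time t = 37.2·1000 / 0.94 = 39570 s = 10.99 h.
9.4%/h lost → k = −ln(1 − 0.094) = 0.09872 h⁻¹.
Decay over the reach: 63.03·exp(−kt) = 63.03·0.3378 = 21.29 mg/L.
At the second outfall, C = (316.3·21.29 + 31.60·443.0) / (316.3 + 31.60) = 59.60 mg/L.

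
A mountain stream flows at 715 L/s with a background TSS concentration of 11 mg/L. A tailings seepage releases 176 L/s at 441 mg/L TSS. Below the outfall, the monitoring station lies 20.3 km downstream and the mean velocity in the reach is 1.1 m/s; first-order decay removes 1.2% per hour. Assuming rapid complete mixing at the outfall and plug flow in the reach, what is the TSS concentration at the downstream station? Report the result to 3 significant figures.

90.2 mg/L

Flow-weighted average: C = (715.0·11.00 + 176.0·441.0) / 891.0 = 85480/891.0 = 95.94 mg/L.
Travel time t = 20.3·1000 / 1.1 = 18450 s = 5.126 h.
1.2%/h lost → k = −ln(1 − 0.012) = 0.01207 h⁻¹.
First-order decay: C = 95.94·exp(−k·t) = 95.94·0.9400 = 90.18 mg/L.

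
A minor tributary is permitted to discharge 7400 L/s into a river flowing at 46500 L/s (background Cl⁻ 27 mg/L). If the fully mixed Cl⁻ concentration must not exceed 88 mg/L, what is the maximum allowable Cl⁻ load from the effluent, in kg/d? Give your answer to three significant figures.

301000 kg/d

Mass balance at the limit: 46500·27.00 + 7400·Cₑ = 53900·88 → Cₑ = 471.3 mg/L.
7400 L/s = 7.400 m³/s. Load = 7.400 m³/s × 471.3 g/m³ × 86 400 s/d = 301300 kg/d.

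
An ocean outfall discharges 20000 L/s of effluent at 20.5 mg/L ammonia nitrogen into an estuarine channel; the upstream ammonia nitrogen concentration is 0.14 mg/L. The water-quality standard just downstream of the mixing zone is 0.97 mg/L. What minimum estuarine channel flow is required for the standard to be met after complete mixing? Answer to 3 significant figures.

471000 L/s

Set C_mix = 0.97: (Q·0.1400 + 20000·20.50) / (Q + 20000) = 0.97
→ Q = 20000·(20.50 − 0.97)/(0.97 − 0.1400) = 470600 L/s.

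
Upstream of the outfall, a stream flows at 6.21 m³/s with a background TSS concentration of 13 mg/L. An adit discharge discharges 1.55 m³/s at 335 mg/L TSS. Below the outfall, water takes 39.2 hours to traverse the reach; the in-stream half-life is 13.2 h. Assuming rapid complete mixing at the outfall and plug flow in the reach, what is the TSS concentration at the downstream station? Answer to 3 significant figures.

9.87 mg/L

After mixing, C = (6.210·13.00 + 1.550·335.0) / 7.760 = 600.0/7.760 = 77.32 mg/L.
Half-life 13.2 h → k = ln 2 / 13.2 = 0.05251 h⁻¹ = 1.260 d⁻¹.
First-order decay: C = 77.32·exp(−k·t) = 77.32·0.1277 = 9.870 mg/L.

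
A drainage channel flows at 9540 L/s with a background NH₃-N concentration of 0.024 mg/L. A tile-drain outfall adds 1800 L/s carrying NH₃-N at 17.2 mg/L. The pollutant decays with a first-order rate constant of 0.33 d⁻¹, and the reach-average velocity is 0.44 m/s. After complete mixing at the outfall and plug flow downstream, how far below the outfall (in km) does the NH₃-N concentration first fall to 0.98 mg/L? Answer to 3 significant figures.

119 km

Mixed concentration C = ΣQC/ΣQ = (9540·0.02400 + 1800·17.20) / 11340 = 31190/11340 = 2.750 mg/L.
Set 2.750·exp(−k·t) = 0.98 → t = ln(2.750/0.98)/k = 270200 s = 75.05 h.
Distance = v·t = 0.44·270200 = 118900 m = 118.9 km.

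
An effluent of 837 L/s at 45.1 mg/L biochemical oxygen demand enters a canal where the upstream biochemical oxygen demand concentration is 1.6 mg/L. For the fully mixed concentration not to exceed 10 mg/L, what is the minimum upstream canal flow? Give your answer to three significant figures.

Set C_mix = 10: (Q·1.600 + 837.0·45.10) / (Q + 837.0) = 10
→ Q = 837.0·(45.10 − 10)/(10 − 1.600) = 3497 L/s.

3500 L/s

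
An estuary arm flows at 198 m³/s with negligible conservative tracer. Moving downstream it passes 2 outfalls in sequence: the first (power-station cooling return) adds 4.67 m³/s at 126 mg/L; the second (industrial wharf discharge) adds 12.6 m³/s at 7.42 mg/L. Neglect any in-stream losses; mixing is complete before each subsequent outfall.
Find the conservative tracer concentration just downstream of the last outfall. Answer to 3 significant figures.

3.17 mg/L

Outfall 1: combined Q = 202.7 m³/s; C = (198.0·0 + 4.670·126.0)/202.7 = 2.903 mg/L.
Outfall 2: combined Q = 215.3 m³/s; C = (202.7·2.903 + 12.60·7.420)/215.3 = 3.168 mg/L.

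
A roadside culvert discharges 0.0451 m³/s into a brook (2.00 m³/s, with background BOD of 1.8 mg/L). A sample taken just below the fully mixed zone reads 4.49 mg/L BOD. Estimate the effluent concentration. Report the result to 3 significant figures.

Mass balance: 2.000·1.800 + 0.04510·Cₑ = 2.045·4.490
→ Cₑ = (2.045·4.490 − 2.000·1.800) / 0.04510 = 123.8 mg/L.

124 mg/L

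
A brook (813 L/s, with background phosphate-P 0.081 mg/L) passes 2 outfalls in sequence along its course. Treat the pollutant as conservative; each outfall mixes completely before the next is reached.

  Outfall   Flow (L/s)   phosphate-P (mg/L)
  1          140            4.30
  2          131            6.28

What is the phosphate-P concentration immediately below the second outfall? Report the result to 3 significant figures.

After outfall 1: Q = 813.0 + 140.0 = 953.0 L/s; C = (813.0·0.08100 + 140.0·4.300)/953.0 = 0.7008 mg/L.
After outfall 2: Q = 953.0 + 131.0 = 1084 L/s; C = (953.0·0.7008 + 131.0·6.280)/1084 = 1.375 mg/L.

1.38 mg/L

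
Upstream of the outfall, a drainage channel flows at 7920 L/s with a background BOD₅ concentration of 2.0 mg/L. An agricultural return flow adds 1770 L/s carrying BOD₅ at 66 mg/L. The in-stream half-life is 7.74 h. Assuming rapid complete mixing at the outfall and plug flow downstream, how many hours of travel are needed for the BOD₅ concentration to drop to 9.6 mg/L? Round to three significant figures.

Mixed concentration C = ΣQC/ΣQ = (7920·2.000 + 1770·66.00) / 9690 = 132700/9690 = 13.69 mg/L.
Half-life 7.74 h → k = ln 2 / 7.74 = 0.08955 h⁻¹ = 2.149 d⁻¹.
13.69·exp(−k·t) = 9.6 → t = ln(13.69/9.6)/k = 14270 s = 3.963 h.

3.96 h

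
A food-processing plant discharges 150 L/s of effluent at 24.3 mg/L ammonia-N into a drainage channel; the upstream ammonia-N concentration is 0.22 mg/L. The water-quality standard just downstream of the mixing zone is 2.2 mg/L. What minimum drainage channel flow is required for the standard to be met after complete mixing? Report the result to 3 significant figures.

1670 L/s

Set C_mix = 2.2: (Q·0.2200 + 150.0·24.30) / (Q + 150.0) = 2.2
→ Q = 150.0·(24.30 − 2.2)/(2.2 − 0.2200) = 1674 L/s.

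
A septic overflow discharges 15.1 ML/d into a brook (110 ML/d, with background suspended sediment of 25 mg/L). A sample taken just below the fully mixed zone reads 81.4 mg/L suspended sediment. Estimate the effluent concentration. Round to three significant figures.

492 mg/L

Mass balance: 110.0·25.00 + 15.10·Cₑ = 125.1·81.40
→ Cₑ = (125.1·81.40 − 110.0·25.00) / 15.10 = 492.3 mg/L.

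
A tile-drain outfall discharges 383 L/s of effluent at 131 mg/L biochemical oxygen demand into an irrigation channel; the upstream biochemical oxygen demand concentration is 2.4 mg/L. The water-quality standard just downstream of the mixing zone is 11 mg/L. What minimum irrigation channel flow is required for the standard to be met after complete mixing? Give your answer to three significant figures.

Set C_mix = 11: (Q·2.400 + 383.0·131.0) / (Q + 383.0) = 11
→ Q = 383.0·(131.0 − 11)/(11 − 2.400) = 5344 L/s.

5340 L/s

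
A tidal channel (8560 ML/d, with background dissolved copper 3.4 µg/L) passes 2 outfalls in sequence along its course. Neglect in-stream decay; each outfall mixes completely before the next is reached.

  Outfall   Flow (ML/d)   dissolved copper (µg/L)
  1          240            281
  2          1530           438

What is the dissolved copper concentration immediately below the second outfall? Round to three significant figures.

After outfall 1: Q = 8560 + 240.0 = 8800 ML/d; C = (8560·3.400 + 240.0·281.0)/8800 = 10.97 µg/L.
After outfall 2: Q = 8800 + 1530 = 10330 ML/d; C = (8800·10.97 + 1530·438.0)/10330 = 74.22 µg/L.

74.2 µg/L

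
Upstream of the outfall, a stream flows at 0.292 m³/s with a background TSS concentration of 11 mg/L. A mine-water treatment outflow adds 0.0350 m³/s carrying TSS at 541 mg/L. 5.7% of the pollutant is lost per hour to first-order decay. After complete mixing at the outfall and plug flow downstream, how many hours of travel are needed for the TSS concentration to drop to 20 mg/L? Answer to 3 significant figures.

After mixing, C = (0.2920·11.00 + 0.03500·541.0) / 0.3270 = 22.15/0.3270 = 67.73 mg/L.
5.7%/h lost → k = −ln(1 − 0.057) = 0.05869 h⁻¹.
67.73·exp(−k·t) = 20 → t = ln(67.73/20)/k = 74820 s = 20.78 h.

20.8 h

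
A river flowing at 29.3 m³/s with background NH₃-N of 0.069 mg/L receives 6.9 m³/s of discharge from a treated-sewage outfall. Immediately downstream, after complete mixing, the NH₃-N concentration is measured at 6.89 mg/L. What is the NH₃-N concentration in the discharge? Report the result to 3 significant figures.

35.9 mg/L

Mass balance: 29.30·0.06900 + 6.900·Cₑ = 36.20·6.890
→ Cₑ = (36.20·6.890 − 29.30·0.06900) / 6.900 = 35.85 mg/L.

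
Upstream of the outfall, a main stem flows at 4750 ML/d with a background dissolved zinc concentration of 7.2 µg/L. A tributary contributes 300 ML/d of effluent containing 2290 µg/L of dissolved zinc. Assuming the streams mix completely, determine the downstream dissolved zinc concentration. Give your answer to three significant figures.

143 µg/L

Flow-weighted average: C = (4750·7.200 + 300.0·2290) / 5050 = 721200/5050 = 142.8 µg/L.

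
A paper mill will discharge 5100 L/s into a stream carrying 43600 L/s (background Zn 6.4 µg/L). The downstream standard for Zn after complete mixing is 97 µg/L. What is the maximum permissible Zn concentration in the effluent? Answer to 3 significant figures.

At the limit, (Qr·Cr + Qe·Cₑ)/(Qr + Qe) = 97:
Cₑ = (48700·97 − 43600·6.400) / 5100 = 871.5 µg/L.

872 µg/L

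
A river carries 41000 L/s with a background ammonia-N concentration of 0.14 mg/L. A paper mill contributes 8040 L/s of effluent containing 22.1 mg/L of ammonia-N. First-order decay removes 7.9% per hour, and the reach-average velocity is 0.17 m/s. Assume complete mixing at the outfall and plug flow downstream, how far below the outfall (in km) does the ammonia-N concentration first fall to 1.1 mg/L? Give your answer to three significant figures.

9.10 km

Mass balance: C = (41000·0.1400 + 8040·22.10) / 49040 = 183400/49040 = 3.740 mg/L.
7.9%/h lost → k = −ln(1 − 0.079) = 0.08230 h⁻¹.
Set 3.740·exp(−k·t) = 1.1 → t = ln(3.740/1.1)/k = 53540 s = 14.87 h.
Distance = v·t = 0.17·53540 = 9101 m = 9.101 km.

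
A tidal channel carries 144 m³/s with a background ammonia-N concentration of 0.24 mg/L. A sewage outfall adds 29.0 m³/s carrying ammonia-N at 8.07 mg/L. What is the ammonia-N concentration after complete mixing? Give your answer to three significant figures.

1.55 mg/L

Mixed concentration C = ΣQC/ΣQ = (144.0·0.2400 + 29.00·8.070) / 173.0 = 268.6/173.0 = 1.553 mg/L.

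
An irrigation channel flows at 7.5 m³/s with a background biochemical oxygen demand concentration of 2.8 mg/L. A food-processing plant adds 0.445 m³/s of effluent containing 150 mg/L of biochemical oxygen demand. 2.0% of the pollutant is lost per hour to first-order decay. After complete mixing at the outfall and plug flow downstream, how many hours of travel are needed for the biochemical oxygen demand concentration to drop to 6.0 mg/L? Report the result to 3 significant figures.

30.2 h

Flow-weighted average: C = (7.500·2.800 + 0.4450·150.0) / 7.945 = 87.75/7.945 = 11.04 mg/L.
2.0%/h lost → k = −ln(1 − 0.02) = 0.02020 h⁻¹.
11.04·exp(−k·t) = 6.0 → t = ln(11.04/6.0)/k = 108700 s = 30.20 h.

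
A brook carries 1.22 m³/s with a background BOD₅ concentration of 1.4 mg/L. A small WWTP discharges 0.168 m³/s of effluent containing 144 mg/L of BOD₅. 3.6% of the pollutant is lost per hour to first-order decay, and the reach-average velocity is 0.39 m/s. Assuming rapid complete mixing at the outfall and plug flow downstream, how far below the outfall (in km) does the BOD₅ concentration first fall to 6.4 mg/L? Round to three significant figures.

41.0 km

After mixing, C = (1.220·1.400 + 0.1680·144.0) / 1.388 = 25.90/1.388 = 18.66 mg/L.
3.6%/h lost → k = −ln(1 − 0.036) = 0.03666 h⁻¹.
Set 18.66·exp(−k·t) = 6.4 → t = ln(18.66/6.4)/k = 105100 s = 29.19 h.
Distance = v·t = 0.39·105100 = 40980 m = 40.98 km.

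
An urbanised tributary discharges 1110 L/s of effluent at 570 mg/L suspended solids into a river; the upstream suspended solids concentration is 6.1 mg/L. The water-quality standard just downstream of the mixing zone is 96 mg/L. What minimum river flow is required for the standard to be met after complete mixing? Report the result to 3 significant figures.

5850 L/s

Set C_mix = 96: (Q·6.100 + 1110·570.0) / (Q + 1110) = 96
→ Q = 1110·(570.0 − 96)/(96 − 6.100) = 5853 L/s.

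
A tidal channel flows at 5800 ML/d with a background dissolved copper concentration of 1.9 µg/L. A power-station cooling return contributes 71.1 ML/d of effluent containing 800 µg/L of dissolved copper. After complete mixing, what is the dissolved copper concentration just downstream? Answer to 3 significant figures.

Mixed concentration C = ΣQC/ΣQ = (5800·1.900 + 71.10·800.0) / 5871 = 67900/5871 = 11.57 µg/L.

11.6 µg/L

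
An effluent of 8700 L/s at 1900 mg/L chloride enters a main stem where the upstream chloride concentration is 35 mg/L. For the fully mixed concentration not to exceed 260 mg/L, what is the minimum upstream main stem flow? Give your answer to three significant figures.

Set C_mix = 260: (Q·35.00 + 8700·1900) / (Q + 8700) = 260
→ Q = 8700·(1900 − 260)/(260 − 35.00) = 63410 L/s.

63400 L/s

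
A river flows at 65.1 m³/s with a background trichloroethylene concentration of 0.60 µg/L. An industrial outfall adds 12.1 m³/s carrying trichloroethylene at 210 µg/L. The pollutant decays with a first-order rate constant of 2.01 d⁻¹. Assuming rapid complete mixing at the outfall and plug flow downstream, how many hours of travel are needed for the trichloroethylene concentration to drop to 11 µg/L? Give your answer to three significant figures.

Conservation of mass: C = (65.10·0.6000 + 12.10·210.0) / 77.20 = 2580/77.20 = 33.42 µg/L.
33.42·exp(−k·t) = 11 → t = ln(33.42/11)/k = 47770 s = 13.27 h.

13.3 h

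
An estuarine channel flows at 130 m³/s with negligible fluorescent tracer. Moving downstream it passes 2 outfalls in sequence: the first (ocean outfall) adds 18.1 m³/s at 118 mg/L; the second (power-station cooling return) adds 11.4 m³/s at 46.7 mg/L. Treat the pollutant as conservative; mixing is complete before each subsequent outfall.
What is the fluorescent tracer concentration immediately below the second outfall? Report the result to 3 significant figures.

16.7 mg/L

Outfall 1: combined Q = 148.1 m³/s; C = (130.0·0 + 18.10·118.0)/148.1 = 14.42 mg/L.
Outfall 2: combined Q = 159.5 m³/s; C = (148.1·14.42 + 11.40·46.70)/159.5 = 16.73 mg/L.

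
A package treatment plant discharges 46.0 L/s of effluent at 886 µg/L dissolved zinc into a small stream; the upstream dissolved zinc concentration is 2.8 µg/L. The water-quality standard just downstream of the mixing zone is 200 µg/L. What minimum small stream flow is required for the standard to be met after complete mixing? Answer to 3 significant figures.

Set C_mix = 200: (Q·2.800 + 46.00·886.0) / (Q + 46.00) = 200
→ Q = 46.00·(886.0 − 200)/(200 − 2.800) = 160.0 L/s.

160 L/s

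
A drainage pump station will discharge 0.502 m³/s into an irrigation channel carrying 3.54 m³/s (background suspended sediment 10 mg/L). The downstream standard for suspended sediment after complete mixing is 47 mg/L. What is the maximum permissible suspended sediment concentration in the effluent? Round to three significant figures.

At the limit, (Qr·Cr + Qe·Cₑ)/(Qr + Qe) = 47:
Cₑ = (4.042·47 − 3.540·10.00) / 0.5020 = 307.9 mg/L.

308 mg/L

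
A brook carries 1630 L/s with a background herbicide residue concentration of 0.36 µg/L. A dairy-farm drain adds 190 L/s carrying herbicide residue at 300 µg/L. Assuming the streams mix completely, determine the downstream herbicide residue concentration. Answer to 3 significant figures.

Mass balance: C = (1630·0.3600 + 190.0·300.0) / 1820 = 57590/1820 = 31.64 µg/L.

31.6 µg/L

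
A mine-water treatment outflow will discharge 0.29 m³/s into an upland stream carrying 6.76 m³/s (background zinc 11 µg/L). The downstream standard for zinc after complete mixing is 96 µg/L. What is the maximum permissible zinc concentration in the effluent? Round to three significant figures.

At the limit, (Qr·Cr + Qe·Cₑ)/(Qr + Qe) = 96:
Cₑ = (7.050·96 − 6.760·11.00) / 0.2900 = 2077 µg/L.

2080 µg/L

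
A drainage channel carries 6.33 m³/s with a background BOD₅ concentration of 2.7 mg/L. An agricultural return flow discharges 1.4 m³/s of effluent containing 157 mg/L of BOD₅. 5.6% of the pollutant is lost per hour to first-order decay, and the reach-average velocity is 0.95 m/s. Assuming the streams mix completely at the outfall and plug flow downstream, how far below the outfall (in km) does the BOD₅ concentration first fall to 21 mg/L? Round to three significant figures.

Conservation of mass: C = (6.330·2.700 + 1.400·157.0) / 7.730 = 236.9/7.730 = 30.65 mg/L.
5.6%/h lost → k = −ln(1 − 0.056) = 0.05763 h⁻¹.
Set 30.65·exp(−k·t) = 21 → t = ln(30.65/21)/k = 23610 s = 6.559 h.
Distance = v·t = 0.95·23610 = 22430 m = 22.43 km.

22.4 km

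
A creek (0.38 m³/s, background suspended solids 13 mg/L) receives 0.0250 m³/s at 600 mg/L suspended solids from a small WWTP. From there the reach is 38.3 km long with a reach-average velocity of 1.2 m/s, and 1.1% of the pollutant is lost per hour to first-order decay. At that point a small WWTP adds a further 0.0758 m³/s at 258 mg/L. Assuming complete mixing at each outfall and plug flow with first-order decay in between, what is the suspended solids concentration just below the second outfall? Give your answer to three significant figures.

78.3 mg/L

Mixed concentration C = ΣQC/ΣQ = (0.3800·13.00 + 0.02500·600.0) / 0.4050 = 19.94/0.4050 = 49.23 mg/L; combined flow 0.4050 m³/s.
Travel time t = 38.3·1000 / 1.2 = 31920 s = 8.866 h.
1.1%/h lost → k = −ln(1 − 0.011) = 0.01106 h⁻¹.
Decay over the reach: 49.23·exp(−kt) = 49.23·0.9066 = 44.64 mg/L.
At the second outfall, C = (0.4050·44.64 + 0.07580·258.0) / (0.4050 + 0.07580) = 78.27 mg/L.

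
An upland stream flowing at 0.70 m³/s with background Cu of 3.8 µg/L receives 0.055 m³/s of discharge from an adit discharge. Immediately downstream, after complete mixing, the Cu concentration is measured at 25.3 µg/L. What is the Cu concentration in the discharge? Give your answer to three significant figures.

299 µg/L

Mass balance: 0.7000·3.800 + 0.05500·Cₑ = 0.7550·25.30
→ Cₑ = (0.7550·25.30 − 0.7000·3.800) / 0.05500 = 298.9 µg/L.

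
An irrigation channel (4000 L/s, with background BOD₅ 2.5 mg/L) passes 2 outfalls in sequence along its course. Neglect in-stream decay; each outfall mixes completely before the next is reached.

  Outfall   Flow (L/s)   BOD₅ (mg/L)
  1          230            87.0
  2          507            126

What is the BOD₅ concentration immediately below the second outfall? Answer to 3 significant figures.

19.8 mg/L

Outfall 1: combined Q = 4230 L/s; C = (4000·2.500 + 230.0·87.00)/4230 = 7.095 mg/L.
Outfall 2: combined Q = 4737 L/s; C = (4230·7.095 + 507.0·126.0)/4737 = 19.82 mg/L.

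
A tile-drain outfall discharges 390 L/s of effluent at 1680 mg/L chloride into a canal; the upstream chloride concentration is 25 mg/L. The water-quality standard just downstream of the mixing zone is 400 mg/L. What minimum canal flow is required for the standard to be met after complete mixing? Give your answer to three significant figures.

1330 L/s

Set C_mix = 400: (Q·25.00 + 390.0·1680) / (Q + 390.0) = 400
→ Q = 390.0·(1680 − 400)/(400 − 25.00) = 1331 L/s.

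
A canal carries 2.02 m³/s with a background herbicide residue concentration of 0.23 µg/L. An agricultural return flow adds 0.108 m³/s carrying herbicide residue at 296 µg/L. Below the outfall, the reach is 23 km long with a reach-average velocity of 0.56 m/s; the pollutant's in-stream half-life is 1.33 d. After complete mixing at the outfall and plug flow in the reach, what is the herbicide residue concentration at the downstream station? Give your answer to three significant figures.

11.9 µg/L

After mixing, C = (2.020·0.2300 + 0.1080·296.0) / 2.128 = 32.43/2.128 = 15.24 µg/L.
Travel time t = 23·1000 / 0.56 = 41070 s = 11.41 h.
Half-life 1.33 d → k = ln 2 / 1.33 = 0.5212 d⁻¹.
Applying C = C₀e^(−kt): 15.24 × 0.7806 = 11.90 µg/L.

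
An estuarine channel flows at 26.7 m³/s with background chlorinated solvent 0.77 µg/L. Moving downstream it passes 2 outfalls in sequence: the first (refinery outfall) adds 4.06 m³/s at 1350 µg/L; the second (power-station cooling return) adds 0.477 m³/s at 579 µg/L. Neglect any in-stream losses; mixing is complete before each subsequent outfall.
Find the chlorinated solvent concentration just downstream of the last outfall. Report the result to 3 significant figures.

185 µg/L

Outfall 1: combined Q = 30.76 m³/s; C = (26.70·0.7700 + 4.060·1350)/30.76 = 178.9 µg/L.
Outfall 2: combined Q = 31.24 m³/s; C = (30.76·178.9 + 0.4770·579.0)/31.24 = 185.0 µg/L.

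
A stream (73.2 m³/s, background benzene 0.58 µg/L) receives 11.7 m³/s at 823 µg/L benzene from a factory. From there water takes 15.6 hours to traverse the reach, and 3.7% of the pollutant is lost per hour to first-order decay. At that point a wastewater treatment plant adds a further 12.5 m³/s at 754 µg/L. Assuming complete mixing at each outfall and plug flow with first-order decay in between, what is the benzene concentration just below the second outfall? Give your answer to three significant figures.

152 µg/L

Conservation of mass: C = (73.20·0.5800 + 11.70·823.0) / 84.90 = 9672/84.90 = 113.9 µg/L; combined flow 84.90 m³/s.
3.7%/h lost → k = −ln(1 − 0.037) = 0.03770 h⁻¹.
First-order decay: C = 113.9·exp(−k·t) = 113.9·0.5554 = 63.26 µg/L.
At the second outfall, C = (84.90·63.26 + 12.50·754.0) / (84.90 + 12.50) = 151.9 µg/L.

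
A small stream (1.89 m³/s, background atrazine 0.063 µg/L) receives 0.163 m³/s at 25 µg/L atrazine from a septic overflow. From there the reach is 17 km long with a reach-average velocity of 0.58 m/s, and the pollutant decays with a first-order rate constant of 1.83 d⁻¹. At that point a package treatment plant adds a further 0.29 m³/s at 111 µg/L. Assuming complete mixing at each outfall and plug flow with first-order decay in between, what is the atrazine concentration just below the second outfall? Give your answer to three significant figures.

Conservation of mass: C = (1.890·0.06300 + 0.1630·25.00) / 2.053 = 4.194/2.053 = 2.043 µg/L; combined flow 2.053 m³/s.
Travel time t = 17·1000 / 0.58 = 29310 s = 8.142 h.
After decay, C = 2.043 × e^(−kt) = 2.043 × 0.5375 = 1.098 µg/L.
Second outfall: C = (2.053·1.098 + 0.2900·111.0)/2.343 = 14.70 µg/L.

14.7 µg/L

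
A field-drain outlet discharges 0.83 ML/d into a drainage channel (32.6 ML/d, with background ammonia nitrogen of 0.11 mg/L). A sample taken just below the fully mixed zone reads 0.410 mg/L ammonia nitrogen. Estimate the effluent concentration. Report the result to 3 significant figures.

Mass balance: 32.60·0.1100 + 0.8300·Cₑ = 33.43·0.4100
→ Cₑ = (33.43·0.4100 − 32.60·0.1100) / 0.8300 = 12.19 mg/L.

12.2 mg/L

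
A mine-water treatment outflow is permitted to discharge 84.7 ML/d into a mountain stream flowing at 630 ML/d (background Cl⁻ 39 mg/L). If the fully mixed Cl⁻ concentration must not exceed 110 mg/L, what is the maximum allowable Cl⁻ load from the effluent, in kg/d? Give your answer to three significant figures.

54000 kg/d

Mass balance at the limit: 630.0·39.00 + 84.70·Cₑ = 714.7·110 → Cₑ = 638.1 mg/L.
84.70 ML/d = 0.9803 m³/s. Load = 0.9803 m³/s × 638.1 g/m³ × 86 400 s/d = 54050 kg/d.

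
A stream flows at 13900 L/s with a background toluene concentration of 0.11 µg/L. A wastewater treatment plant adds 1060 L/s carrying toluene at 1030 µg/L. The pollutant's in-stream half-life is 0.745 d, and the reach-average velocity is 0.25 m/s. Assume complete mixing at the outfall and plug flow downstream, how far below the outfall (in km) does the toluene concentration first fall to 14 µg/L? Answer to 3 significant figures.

Flow-weighted average: C = (13900·0.1100 + 1060·1030) / 14960 = 1093000/14960 = 73.08 µg/L.
Half-life 0.745 d → k = ln 2 / 0.745 = 0.9304 d⁻¹.
Set 73.08·exp(−k·t) = 14 → t = ln(73.08/14)/k = 153500 s = 42.63 h.
Distance = v·t = 0.25·153500 = 38370 m = 38.37 km.

38.4 km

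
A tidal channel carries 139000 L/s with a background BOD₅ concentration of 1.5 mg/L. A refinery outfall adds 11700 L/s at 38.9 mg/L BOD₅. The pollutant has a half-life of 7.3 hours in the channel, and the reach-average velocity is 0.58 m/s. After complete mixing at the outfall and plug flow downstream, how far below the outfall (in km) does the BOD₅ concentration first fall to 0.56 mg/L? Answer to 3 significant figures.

Mass balance: C = (139000·1.500 + 11700·38.90) / 150700 = 663600/150700 = 4.404 mg/L.
Half-life 7.3 h → k = ln 2 / 7.3 = 0.09495 h⁻¹ = 2.279 d⁻¹.
Set 4.404·exp(−k·t) = 0.56 → t = ln(4.404/0.56)/k = 78190 s = 21.72 h.
Distance = v·t = 0.58·78190 = 45350 m = 45.35 km.

45.3 km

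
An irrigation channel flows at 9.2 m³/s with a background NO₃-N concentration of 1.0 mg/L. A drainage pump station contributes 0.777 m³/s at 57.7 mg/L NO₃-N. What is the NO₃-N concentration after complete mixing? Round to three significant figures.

Conservation of mass: C = (9.200·1.000 + 0.7770·57.70) / 9.977 = 54.03/9.977 = 5.416 mg/L.

5.42 mg/L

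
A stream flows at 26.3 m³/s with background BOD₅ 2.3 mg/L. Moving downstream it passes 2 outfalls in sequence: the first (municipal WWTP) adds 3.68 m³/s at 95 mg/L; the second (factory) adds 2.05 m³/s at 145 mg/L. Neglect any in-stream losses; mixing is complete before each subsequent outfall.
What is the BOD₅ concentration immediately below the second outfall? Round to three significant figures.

22.1 mg/L

Below outfall 1: Q → 29.98 m³/s, C = (26.30·2.300 + 3.680·95.00)/29.98 = 13.68 mg/L.
Below outfall 2: Q → 32.03 m³/s, C = (29.98·13.68 + 2.050·145.0)/32.03 = 22.08 mg/L.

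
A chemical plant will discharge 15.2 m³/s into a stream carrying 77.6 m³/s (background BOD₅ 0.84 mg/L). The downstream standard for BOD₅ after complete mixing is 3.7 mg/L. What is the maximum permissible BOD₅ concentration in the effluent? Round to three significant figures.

18.3 mg/L

At the limit, (Qr·Cr + Qe·Cₑ)/(Qr + Qe) = 3.7:
Cₑ = (92.80·3.7 − 77.60·0.8400) / 15.20 = 18.30 mg/L.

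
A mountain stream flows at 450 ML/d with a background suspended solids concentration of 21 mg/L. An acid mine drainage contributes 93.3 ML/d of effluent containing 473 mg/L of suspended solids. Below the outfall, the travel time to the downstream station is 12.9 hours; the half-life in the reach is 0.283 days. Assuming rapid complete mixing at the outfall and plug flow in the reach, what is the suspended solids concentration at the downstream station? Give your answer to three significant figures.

26.4 mg/L

Flow-weighted average: C = (450.0·21.00 + 93.30·473.0) / 543.3 = 53580/543.3 = 98.62 mg/L.
Half-life 0.283 d → k = ln 2 / 0.283 = 2.449 d⁻¹.
Applying C = C₀e^(−kt): 98.62 × 0.2681 = 26.44 mg/L.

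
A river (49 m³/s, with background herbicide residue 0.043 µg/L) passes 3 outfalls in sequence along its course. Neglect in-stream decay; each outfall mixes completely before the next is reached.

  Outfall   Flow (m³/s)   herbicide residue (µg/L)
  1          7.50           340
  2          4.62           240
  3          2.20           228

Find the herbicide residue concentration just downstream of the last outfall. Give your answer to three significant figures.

65.7 µg/L

After outfall 1: Q = 49.00 + 7.500 = 56.50 m³/s; C = (49.00·0.04300 + 7.500·340.0)/56.50 = 45.17 µg/L.
After outfall 2: Q = 56.50 + 4.620 = 61.12 m³/s; C = (56.50·45.17 + 4.620·240.0)/61.12 = 59.90 µg/L.
After outfall 3: Q = 61.12 + 2.200 = 63.32 m³/s; C = (61.12·59.90 + 2.200·228.0)/63.32 = 65.74 µg/L.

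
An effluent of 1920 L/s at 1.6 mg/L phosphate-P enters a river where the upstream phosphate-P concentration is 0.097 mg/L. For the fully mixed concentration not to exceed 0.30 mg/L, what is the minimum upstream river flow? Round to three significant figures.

Set C_mix = 0.30: (Q·0.09700 + 1920·1.600) / (Q + 1920) = 0.30
→ Q = 1920·(1.600 − 0.30)/(0.30 − 0.09700) = 12300 L/s.

12300 L/s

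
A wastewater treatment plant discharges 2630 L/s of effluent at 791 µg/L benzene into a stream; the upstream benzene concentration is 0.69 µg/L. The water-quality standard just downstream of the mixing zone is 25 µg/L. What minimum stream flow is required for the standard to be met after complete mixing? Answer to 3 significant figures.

Set C_mix = 25: (Q·0.6900 + 2630·791.0) / (Q + 2630) = 25
→ Q = 2630·(791.0 − 25)/(25 − 0.6900) = 82870 L/s.

82900 L/s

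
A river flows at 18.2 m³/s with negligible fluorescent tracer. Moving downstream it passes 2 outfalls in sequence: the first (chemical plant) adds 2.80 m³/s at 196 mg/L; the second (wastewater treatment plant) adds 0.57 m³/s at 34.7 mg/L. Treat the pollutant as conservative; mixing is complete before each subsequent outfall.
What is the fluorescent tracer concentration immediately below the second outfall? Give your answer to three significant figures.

26.4 mg/L

Below outfall 1: Q → 21.00 m³/s, C = (18.20·0 + 2.800·196.0)/21.00 = 26.13 mg/L.
Below outfall 2: Q → 21.57 m³/s, C = (21.00·26.13 + 0.5700·34.70)/21.57 = 26.36 mg/L.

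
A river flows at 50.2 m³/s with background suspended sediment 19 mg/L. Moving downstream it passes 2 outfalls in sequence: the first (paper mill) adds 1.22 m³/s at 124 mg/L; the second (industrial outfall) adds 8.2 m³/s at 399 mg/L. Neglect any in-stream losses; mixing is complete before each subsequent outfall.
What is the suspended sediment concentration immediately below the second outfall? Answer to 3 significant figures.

73.4 mg/L

Outfall 1: combined Q = 51.42 m³/s; C = (50.20·19.00 + 1.220·124.0)/51.42 = 21.49 mg/L.
Outfall 2: combined Q = 59.62 m³/s; C = (51.42·21.49 + 8.200·399.0)/59.62 = 73.41 mg/L.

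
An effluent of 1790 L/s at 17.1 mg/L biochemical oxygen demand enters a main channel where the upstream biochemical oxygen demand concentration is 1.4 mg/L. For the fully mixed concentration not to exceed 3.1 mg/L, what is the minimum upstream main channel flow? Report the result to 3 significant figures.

Set C_mix = 3.1: (Q·1.400 + 1790·17.10) / (Q + 1790) = 3.1
→ Q = 1790·(17.10 − 3.1)/(3.1 − 1.400) = 14740 L/s.

14700 L/s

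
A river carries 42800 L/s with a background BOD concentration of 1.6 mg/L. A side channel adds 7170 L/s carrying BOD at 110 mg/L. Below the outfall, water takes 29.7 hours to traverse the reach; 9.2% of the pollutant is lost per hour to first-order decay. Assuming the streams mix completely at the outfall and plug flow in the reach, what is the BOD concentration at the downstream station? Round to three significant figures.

Flow-weighted average: C = (42800·1.600 + 7170·110.0) / 49970 = 857200/49970 = 17.15 mg/L.
9.2%/h lost → k = −ln(1 − 0.092) = 0.09651 h⁻¹.
Decay over the reach: 17.15·exp(−kt) = 17.15·0.05690 = 0.9761 mg/L.

0.976 mg/L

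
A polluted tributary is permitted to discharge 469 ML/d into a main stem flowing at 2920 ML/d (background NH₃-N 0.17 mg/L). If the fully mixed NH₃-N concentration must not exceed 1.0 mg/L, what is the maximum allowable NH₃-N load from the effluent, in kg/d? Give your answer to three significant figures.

2890 kg/d

Mass balance at the limit: 2920·0.1700 + 469.0·Cₑ = 3389·1.0 → Cₑ = 6.168 mg/L.
469.0 ML/d = 5.428 m³/s. Load = 5.428 m³/s × 6.168 g/m³ × 86 400 s/d = 2893 kg/d.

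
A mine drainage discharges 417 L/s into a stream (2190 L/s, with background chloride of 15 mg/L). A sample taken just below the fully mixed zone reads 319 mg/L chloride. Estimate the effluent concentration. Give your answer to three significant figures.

Mass balance: 2190·15.00 + 417.0·Cₑ = 2607·319.0
→ Cₑ = (2607·319.0 − 2190·15.00) / 417.0 = 1916 mg/L.

1920 mg/L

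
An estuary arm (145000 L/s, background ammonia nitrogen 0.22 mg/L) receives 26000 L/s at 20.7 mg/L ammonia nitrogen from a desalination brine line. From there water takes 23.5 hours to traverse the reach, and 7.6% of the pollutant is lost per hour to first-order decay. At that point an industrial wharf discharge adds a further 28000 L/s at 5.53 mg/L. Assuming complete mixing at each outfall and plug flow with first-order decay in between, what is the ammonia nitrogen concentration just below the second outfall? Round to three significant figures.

1.23 mg/L

Mixed concentration C = ΣQC/ΣQ = (145000·0.2200 + 26000·20.70) / 171000 = 570100/171000 = 3.334 mg/L; combined flow 171000 L/s.
7.6%/h lost → k = −ln(1 − 0.076) = 0.07904 h⁻¹.
After decay, C = 3.334 × e^(−kt) = 3.334 × 0.1561 = 0.5203 mg/L.
At the second outfall, C = (171000·0.5203 + 28000·5.530) / (171000 + 28000) = 1.225 mg/L.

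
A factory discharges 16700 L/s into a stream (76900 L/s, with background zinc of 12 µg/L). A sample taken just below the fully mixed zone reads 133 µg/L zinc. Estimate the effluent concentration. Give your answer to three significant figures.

690 µg/L

Mass balance: 76900·12.00 + 16700·Cₑ = 93600·133.0
→ Cₑ = (93600·133.0 − 76900·12.00) / 16700 = 690.2 µg/L.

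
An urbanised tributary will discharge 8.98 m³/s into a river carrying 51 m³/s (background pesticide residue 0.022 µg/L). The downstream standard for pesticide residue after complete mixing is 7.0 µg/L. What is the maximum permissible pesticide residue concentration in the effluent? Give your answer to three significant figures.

46.6 µg/L

At the limit, (Qr·Cr + Qe·Cₑ)/(Qr + Qe) = 7.0:
Cₑ = (59.98·7.0 − 51.00·0.02200) / 8.980 = 46.63 µg/L.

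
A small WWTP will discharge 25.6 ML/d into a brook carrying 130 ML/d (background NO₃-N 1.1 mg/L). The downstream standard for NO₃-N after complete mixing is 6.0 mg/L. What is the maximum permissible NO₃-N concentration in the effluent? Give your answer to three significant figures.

At the limit, (Qr·Cr + Qe·Cₑ)/(Qr + Qe) = 6.0:
Cₑ = (155.6·6.0 − 130.0·1.100) / 25.60 = 30.88 mg/L.

30.9 mg/L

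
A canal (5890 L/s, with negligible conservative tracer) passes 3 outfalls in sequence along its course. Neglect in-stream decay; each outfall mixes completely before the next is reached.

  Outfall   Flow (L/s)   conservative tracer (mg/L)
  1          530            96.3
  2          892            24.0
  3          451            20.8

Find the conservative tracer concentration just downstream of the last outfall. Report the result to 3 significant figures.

Outfall 1: combined Q = 6420 L/s; C = (5890·0 + 530.0·96.30)/6420 = 7.950 mg/L.
Outfall 2: combined Q = 7312 L/s; C = (6420·7.950 + 892.0·24.00)/7312 = 9.908 mg/L.
Outfall 3: combined Q = 7763 L/s; C = (7312·9.908 + 451.0·20.80)/7763 = 10.54 mg/L.

10.5 mg/L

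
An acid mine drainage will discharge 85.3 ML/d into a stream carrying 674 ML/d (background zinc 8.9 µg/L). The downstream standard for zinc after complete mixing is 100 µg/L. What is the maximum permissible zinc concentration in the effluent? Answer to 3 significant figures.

At the limit, (Qr·Cr + Qe·Cₑ)/(Qr + Qe) = 100:
Cₑ = (759.3·100 − 674.0·8.900) / 85.30 = 819.8 µg/L.

820 µg/L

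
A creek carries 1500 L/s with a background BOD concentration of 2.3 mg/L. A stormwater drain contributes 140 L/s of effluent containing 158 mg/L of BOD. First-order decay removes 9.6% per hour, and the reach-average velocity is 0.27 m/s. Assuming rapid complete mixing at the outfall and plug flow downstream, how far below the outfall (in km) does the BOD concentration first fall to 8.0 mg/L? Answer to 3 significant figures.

6.43 km

After mixing, C = (1500·2.300 + 140.0·158.0) / 1640 = 25570/1640 = 15.59 mg/L.
9.6%/h lost → k = −ln(1 − 0.096) = 0.1009 h⁻¹.
Set 15.59·exp(−k·t) = 8.0 → t = ln(15.59/8.0)/k = 23800 s = 6.612 h.
Distance = v·t = 0.27·23800 = 6426 m = 6.426 km.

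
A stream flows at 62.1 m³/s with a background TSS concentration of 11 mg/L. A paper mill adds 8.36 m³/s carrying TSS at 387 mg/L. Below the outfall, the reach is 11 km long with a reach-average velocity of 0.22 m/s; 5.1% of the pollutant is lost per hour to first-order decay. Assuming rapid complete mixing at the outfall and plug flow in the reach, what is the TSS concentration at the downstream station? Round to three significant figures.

26.9 mg/L

Conservation of mass: C = (62.10·11.00 + 8.360·387.0) / 70.46 = 3918/70.46 = 55.61 mg/L.
Travel time t = 11·1000 / 0.22 = 50000 s = 13.89 h.
5.1%/h lost → k = −ln(1 − 0.051) = 0.05235 h⁻¹.
After decay, C = 55.61 × e^(−kt) = 55.61 × 0.4833 = 26.88 mg/L.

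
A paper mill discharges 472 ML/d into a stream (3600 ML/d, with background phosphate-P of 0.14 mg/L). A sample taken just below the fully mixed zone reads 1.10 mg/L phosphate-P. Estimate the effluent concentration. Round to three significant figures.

Mass balance: 3600·0.1400 + 472.0·Cₑ = 4072·1.100
→ Cₑ = (4072·1.100 − 3600·0.1400) / 472.0 = 8.422 mg/L.

8.42 mg/L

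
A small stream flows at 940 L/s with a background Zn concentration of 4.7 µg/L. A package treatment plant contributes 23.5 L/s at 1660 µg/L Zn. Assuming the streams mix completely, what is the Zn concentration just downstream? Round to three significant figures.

Mixed concentration C = ΣQC/ΣQ = (940.0·4.700 + 23.50·1660) / 963.5 = 43430/963.5 = 45.07 µg/L.

45.1 µg/L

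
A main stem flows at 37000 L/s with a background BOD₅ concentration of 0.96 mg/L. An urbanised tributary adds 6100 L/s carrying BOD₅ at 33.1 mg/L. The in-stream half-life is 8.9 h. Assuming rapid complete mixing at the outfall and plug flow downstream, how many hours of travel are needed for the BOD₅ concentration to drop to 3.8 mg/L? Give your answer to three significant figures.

4.77 h

After mixing, C = (37000·0.9600 + 6100·33.10) / 43100 = 237400/43100 = 5.509 mg/L.
Half-life 8.9 h → k = ln 2 / 8.9 = 0.07788 h⁻¹ = 1.869 d⁻¹.
5.509·exp(−k·t) = 3.8 → t = ln(5.509/3.8)/k = 17170 s = 4.768 h.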